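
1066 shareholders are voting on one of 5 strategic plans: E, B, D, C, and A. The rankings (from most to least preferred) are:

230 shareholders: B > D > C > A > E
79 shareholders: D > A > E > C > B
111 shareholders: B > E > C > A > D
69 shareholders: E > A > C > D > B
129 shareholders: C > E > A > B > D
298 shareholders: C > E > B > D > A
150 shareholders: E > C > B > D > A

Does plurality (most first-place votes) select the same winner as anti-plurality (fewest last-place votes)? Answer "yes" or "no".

yes

Plurality — first-place votes: E 219, B 341, D 79, C 427, A 0. Winner: C.
Anti-plurality — last-place votes: E 230, B 148, D 240, C 0, A 448. Winner: C.
The two methods agree.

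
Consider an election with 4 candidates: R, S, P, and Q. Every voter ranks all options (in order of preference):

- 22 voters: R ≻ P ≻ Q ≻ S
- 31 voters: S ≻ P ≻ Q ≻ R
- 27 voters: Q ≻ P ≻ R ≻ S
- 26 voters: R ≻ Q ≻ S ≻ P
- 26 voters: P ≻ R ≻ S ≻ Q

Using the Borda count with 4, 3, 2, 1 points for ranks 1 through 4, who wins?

P

R: 22·4 + 31·1 + 27·2 + 26·4 + 26·3 = 355
S: 22·1 + 31·4 + 27·1 + 26·2 + 26·2 = 277
P: 22·3 + 31·3 + 27·3 + 26·1 + 26·4 = 370
Q: 22·2 + 31·2 + 27·4 + 26·3 + 26·1 = 318
P has the highest Borda score (370).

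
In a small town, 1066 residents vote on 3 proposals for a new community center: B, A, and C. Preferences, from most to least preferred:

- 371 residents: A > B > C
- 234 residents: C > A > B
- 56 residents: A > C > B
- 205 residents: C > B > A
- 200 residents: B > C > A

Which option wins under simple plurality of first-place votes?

C

First-place votes: B 200, A 427, C 439.
C has the most first-place votes.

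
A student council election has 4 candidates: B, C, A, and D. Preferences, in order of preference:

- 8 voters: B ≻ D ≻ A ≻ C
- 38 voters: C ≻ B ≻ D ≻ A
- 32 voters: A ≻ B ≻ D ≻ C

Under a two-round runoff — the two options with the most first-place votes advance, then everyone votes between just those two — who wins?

Round 1 first-place votes: B 8, C 38, A 32, D 0.
C and A advance.
Runoff: C is preferred to A by 38 voters; A by 40.
A wins the runoff.

A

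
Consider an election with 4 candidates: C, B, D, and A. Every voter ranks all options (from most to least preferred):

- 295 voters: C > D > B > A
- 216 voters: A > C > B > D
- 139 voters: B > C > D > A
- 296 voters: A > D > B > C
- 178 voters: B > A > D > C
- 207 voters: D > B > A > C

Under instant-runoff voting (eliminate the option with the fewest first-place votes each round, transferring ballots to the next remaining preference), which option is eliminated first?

Round 1: C 295, B 317, D 207, A 512. Eliminate D.

D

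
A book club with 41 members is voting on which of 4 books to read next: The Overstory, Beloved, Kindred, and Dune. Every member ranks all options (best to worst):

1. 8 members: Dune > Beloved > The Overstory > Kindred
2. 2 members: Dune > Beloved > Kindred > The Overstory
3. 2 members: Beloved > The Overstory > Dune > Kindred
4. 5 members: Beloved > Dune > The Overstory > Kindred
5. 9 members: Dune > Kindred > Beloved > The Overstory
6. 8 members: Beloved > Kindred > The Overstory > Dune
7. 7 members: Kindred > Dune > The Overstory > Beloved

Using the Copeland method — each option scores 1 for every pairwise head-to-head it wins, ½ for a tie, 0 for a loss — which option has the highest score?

Dune

The Overstory: loses to Beloved, Kindred, and Dune → score 0.
Beloved: beats The Overstory and Kindred; loses to Dune → score 2.
Kindred: beats The Overstory; loses to Beloved and Dune → score 1.
Dune: beats The Overstory, Beloved, and Kindred → score 3.
Dune has the best pairwise record.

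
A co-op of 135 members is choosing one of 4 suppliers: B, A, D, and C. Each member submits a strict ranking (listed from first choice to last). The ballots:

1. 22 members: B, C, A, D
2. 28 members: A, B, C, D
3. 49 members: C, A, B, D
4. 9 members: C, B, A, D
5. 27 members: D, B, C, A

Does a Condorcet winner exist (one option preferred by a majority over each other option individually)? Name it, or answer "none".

Checking pairwise contests:
A beats B 77–58.
C beats A 107–28.
B beats D 108–27.
B beats C 77–58.
Every option loses at least one head-to-head, so there is no Condorcet winner.

none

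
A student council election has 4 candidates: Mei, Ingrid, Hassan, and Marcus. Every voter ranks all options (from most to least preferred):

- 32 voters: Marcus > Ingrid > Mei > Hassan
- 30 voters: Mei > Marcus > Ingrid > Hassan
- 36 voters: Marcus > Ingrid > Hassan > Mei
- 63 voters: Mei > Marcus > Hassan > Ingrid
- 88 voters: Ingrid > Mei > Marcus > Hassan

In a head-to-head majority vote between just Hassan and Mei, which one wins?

Mei

Voters preferring Hassan to Mei: 36; preferring Mei to Hassan: 213.
Mei wins the head-to-head.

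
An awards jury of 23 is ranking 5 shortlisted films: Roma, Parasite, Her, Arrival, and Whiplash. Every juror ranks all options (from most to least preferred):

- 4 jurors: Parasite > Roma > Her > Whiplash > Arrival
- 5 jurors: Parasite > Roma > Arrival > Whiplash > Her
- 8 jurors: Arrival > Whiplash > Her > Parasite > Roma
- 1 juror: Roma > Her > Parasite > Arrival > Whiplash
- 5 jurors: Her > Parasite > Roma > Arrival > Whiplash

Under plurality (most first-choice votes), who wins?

First-place votes: Roma 1, Parasite 9, Her 5, Arrival 8, Whiplash 0.
Parasite has the most first-place votes.

Parasite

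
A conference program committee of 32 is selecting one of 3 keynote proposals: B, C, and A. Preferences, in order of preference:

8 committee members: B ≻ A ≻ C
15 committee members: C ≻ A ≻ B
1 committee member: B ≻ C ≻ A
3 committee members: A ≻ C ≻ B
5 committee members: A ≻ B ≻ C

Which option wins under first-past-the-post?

First-place votes: B 9, C 15, A 8.
C has the most first-place votes.

C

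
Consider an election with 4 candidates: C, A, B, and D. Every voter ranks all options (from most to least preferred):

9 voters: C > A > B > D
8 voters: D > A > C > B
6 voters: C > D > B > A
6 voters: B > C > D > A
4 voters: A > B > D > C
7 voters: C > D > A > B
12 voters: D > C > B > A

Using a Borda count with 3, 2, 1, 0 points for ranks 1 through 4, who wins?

C: 9·3 + 8·1 + 6·3 + 6·2 + 4·0 + 7·3 + 12·2 = 110
A: 9·2 + 8·2 + 6·0 + 6·0 + 4·3 + 7·1 + 12·0 = 53
B: 9·1 + 8·0 + 6·1 + 6·3 + 4·2 + 7·0 + 12·1 = 53
D: 9·0 + 8·3 + 6·2 + 6·1 + 4·1 + 7·2 + 12·3 = 96
C has the highest Borda score (110).

C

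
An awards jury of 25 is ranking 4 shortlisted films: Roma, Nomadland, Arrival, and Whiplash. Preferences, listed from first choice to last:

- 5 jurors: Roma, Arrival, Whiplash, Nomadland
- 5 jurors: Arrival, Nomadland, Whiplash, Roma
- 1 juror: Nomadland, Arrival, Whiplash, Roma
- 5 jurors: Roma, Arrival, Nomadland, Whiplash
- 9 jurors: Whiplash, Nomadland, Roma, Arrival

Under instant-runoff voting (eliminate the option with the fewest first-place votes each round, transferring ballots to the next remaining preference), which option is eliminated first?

Round 1: Roma 10, Nomadland 1, Arrival 5, Whiplash 9. Eliminate Nomadland.

Nomadland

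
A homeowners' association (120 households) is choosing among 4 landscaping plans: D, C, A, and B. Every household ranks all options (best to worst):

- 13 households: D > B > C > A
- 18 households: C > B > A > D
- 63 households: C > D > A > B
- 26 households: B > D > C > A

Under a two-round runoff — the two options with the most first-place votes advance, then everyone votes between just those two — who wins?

Round 1 first-place votes: D 13, C 81, A 0, B 26.
C and B advance.
Runoff: C is preferred to B by 81 voters; B by 39.
C wins the runoff.

C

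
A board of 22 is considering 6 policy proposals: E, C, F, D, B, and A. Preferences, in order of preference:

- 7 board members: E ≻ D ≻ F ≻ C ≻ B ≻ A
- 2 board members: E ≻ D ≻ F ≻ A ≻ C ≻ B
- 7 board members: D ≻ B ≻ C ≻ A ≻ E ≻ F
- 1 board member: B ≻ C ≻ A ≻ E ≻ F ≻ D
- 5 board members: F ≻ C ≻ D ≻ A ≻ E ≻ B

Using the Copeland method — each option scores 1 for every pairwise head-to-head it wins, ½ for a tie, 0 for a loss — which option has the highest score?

D

E: beats F and B; loses to C, D, and A → score 2.
C: beats E, B, and A; loses to F and D → score 3.
F: beats C, B, and A; loses to E and D → score 3.
D: beats E, C, F, B, and A → score 5.
B: beats A; loses to E, C, F, and D → score 1.
A: beats E; loses to C, F, D, and B → score 1.
D has the best pairwise record.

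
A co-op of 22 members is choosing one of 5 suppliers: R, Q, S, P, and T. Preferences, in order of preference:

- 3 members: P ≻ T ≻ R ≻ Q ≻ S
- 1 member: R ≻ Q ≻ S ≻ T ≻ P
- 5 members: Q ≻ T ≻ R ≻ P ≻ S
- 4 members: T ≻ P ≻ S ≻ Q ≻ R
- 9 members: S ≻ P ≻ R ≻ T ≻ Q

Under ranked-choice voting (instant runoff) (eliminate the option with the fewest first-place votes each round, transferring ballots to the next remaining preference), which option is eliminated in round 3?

Q

Round 1: R 1, Q 5, S 9, P 3, T 4. Eliminate R.
Round 2: Q 6, S 9, P 3, T 4. Eliminate P.
Round 3: Q 6, S 9, T 7. Eliminate Q.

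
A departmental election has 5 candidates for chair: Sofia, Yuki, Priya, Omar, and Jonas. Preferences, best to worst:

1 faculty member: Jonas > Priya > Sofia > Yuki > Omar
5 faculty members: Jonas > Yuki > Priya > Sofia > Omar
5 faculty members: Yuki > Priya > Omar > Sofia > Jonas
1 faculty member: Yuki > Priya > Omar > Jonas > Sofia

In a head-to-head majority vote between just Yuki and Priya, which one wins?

Yuki

Voters preferring Yuki to Priya: 11; preferring Priya to Yuki: 1.
Yuki wins the head-to-head.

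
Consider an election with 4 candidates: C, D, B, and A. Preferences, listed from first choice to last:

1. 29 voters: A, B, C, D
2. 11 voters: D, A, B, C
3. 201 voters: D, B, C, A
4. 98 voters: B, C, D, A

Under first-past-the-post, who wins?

D

First-place votes: C 0, D 212, B 98, A 29.
D has the most first-place votes.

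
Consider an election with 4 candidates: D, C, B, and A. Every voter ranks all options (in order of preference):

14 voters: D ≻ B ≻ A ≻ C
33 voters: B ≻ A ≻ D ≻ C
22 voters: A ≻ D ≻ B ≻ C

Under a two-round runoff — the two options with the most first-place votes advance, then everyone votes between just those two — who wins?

B

Round 1 first-place votes: D 14, C 0, B 33, A 22.
B and A advance.
Runoff: B is preferred to A by 47 voters; A by 22.
B wins the runoff.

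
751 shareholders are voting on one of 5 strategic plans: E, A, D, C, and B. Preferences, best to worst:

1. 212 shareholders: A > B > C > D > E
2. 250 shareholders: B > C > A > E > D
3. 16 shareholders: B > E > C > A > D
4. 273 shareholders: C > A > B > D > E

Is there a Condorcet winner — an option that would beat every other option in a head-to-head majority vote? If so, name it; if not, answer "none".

Checking pairwise contests:
A beats E 735–16.
C beats A 539–212.
A beats D 751–0.
B beats C 478–273.
A beats B 485–266.
Every option loses at least one head-to-head, so there is no Condorcet winner.

none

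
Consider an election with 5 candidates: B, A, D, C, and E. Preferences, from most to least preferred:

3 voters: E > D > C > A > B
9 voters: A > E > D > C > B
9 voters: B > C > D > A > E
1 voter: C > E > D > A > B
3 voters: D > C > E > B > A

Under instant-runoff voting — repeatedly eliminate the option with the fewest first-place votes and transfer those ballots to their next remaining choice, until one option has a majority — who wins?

Round 1: B 9, A 9, D 3, C 1, E 3. Eliminate C.
Round 2: B 9, A 9, D 3, E 4. Eliminate D.
Round 3: B 9, A 9, E 7. Eliminate E.
Round 4: B 12, A 13. A has a majority.

A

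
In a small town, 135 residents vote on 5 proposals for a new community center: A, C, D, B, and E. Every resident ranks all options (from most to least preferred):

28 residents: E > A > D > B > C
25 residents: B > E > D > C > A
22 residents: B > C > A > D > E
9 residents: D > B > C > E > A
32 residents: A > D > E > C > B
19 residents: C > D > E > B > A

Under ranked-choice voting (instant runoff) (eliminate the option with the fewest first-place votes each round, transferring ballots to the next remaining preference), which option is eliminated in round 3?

A

Round 1: A 32, C 19, D 9, B 47, E 28. Eliminate D.
Round 2: A 32, C 19, B 56, E 28. Eliminate C.
Round 3: A 32, B 56, E 47. Eliminate A.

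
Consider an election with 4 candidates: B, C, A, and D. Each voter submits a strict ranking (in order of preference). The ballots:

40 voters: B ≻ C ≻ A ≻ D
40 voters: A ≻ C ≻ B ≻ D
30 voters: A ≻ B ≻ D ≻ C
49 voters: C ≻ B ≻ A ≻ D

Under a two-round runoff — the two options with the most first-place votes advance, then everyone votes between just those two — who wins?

C

Round 1 first-place votes: B 40, C 49, A 70, D 0.
A and C advance.
Runoff: A is preferred to C by 70 voters; C by 89.
C wins the runoff.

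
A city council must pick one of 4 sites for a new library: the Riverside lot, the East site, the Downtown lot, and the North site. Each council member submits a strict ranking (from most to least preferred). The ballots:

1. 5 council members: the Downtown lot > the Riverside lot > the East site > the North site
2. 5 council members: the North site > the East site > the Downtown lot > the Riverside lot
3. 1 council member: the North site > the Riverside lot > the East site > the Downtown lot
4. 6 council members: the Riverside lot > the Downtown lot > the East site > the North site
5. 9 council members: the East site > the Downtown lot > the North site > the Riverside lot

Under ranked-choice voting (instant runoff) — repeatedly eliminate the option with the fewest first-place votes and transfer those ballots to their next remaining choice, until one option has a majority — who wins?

the East site

Round 1: the Riverside lot 6, the East site 9, the Downtown lot 5, the North site 6. Eliminate the Downtown lot.
Round 2: the Riverside lot 11, the East site 9, the North site 6. Eliminate the North site.
Round 3: the Riverside lot 12, the East site 14. The East site has a majority.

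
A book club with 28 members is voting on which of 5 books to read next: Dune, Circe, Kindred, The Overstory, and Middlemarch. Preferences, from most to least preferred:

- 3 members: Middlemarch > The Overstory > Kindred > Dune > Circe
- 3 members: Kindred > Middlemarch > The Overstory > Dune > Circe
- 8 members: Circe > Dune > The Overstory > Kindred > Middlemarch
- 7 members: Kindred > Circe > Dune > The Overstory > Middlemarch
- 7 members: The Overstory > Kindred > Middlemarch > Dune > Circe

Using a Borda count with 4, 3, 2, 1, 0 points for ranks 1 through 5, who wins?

Dune: 3·1 + 3·1 + 8·3 + 7·2 + 7·1 = 51
Circe: 3·0 + 3·0 + 8·4 + 7·3 + 7·0 = 53
Kindred: 3·2 + 3·4 + 8·1 + 7·4 + 7·3 = 75
The Overstory: 3·3 + 3·2 + 8·2 + 7·1 + 7·4 = 66
Middlemarch: 3·4 + 3·3 + 8·0 + 7·0 + 7·2 = 35
Kindred has the highest Borda score (75).

Kindred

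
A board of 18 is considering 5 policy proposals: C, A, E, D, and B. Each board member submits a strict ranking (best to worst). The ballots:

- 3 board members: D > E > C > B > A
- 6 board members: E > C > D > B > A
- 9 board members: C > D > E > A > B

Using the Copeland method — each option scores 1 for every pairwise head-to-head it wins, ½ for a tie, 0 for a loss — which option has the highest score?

C: beats A, D, and B; ties E → score 3.5.
A: ties B; loses to C, E, and D → score 0.5.
E: beats A and B; ties C; loses to D → score 2.5.
D: beats A, E, and B; loses to C → score 3.
B: ties A; loses to C, E, and D → score 0.5.
C has the best pairwise record.

C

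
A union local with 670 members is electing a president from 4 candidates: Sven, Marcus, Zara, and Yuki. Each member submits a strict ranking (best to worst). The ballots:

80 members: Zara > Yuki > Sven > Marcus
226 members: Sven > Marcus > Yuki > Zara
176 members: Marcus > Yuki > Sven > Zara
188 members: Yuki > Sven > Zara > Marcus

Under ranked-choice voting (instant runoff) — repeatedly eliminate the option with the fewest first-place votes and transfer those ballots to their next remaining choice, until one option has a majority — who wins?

Yuki

Round 1: Sven 226, Marcus 176, Zara 80, Yuki 188. Eliminate Zara.
Round 2: Sven 226, Marcus 176, Yuki 268. Eliminate Marcus.
Round 3: Sven 226, Yuki 444. Yuki has a majority.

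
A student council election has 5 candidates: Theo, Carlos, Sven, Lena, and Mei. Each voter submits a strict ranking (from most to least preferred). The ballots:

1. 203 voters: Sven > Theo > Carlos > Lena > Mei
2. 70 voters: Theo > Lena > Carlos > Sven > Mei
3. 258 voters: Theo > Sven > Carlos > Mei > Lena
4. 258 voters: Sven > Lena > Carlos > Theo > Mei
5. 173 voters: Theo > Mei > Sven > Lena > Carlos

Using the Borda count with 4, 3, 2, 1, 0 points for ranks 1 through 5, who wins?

Sven

Theo: 203·3 + 70·4 + 258·4 + 258·1 + 173·4 = 2871
Carlos: 203·2 + 70·2 + 258·2 + 258·2 + 173·0 = 1578
Sven: 203·4 + 70·1 + 258·3 + 258·4 + 173·2 = 3034
Lena: 203·1 + 70·3 + 258·0 + 258·3 + 173·1 = 1360
Mei: 203·0 + 70·0 + 258·1 + 258·0 + 173·3 = 777
Sven has the highest Borda score (3034).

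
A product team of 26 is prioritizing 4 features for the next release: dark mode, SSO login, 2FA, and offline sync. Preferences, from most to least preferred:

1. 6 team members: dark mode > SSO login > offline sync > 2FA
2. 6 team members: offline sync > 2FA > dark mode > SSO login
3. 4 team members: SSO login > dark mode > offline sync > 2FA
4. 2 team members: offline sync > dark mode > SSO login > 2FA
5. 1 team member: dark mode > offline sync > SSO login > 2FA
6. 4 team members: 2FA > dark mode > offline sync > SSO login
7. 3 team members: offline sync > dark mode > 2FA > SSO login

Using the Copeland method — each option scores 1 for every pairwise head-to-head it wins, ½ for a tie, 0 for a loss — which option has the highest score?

dark mode: beats SSO login, 2FA, and offline sync → score 3.
SSO login: ties 2FA; loses to dark mode and offline sync → score 0.5.
2FA: ties SSO login; loses to dark mode and offline sync → score 0.5.
offline sync: beats SSO login and 2FA; loses to dark mode → score 2.
dark mode has the best pairwise record.

dark mode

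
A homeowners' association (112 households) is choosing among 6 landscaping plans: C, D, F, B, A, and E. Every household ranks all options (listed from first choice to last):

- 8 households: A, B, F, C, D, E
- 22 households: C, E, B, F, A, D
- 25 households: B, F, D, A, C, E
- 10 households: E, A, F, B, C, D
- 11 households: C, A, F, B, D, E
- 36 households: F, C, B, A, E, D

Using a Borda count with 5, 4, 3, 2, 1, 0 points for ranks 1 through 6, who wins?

F

C: 8·2 + 22·5 + 25·1 + 10·1 + 11·5 + 36·4 = 360
D: 8·1 + 22·0 + 25·3 + 10·0 + 11·1 + 36·0 = 94
F: 8·3 + 22·2 + 25·4 + 10·3 + 11·3 + 36·5 = 411
B: 8·4 + 22·3 + 25·5 + 10·2 + 11·2 + 36·3 = 373
A: 8·5 + 22·1 + 25·2 + 10·4 + 11·4 + 36·2 = 268
E: 8·0 + 22·4 + 25·0 + 10·5 + 11·0 + 36·1 = 174
F has the highest Borda score (411).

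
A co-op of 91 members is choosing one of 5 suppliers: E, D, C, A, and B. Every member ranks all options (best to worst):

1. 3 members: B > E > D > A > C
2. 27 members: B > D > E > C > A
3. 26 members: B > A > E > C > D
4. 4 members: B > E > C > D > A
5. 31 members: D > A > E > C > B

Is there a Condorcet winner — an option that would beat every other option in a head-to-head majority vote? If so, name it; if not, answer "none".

B

B vs E: 60–31 for B.
B vs D: 60–31 for B.
B vs C: 60–31 for B.
B vs A: 60–31 for B.
B beats every other option head-to-head.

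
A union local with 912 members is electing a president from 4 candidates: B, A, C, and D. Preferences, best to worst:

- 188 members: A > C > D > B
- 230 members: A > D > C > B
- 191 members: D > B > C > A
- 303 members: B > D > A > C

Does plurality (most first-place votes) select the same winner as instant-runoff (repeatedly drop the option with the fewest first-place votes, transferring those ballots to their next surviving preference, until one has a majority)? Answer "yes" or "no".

Plurality — first-place votes: B 303, A 418, C 0, D 191. Winner: A.
Instant-runoff — R1 B 303, A 418, C 0, D 191 (C out); R2 B 303, A 418, D 191 (D out); R3 B 494, A 418 (B winner). Winner: B.
The two methods disagree.

no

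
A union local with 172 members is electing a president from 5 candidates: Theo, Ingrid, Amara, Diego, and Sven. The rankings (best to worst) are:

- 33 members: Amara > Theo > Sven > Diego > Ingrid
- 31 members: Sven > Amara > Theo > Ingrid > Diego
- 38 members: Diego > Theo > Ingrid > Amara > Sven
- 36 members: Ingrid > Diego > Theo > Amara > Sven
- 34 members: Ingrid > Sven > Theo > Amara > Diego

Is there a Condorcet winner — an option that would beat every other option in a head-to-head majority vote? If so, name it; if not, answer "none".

Theo

Theo vs Ingrid: 102–70 for Theo.
Theo vs Amara: 108–64 for Theo.
Theo vs Diego: 98–74 for Theo.
Theo vs Sven: 107–65 for Theo.
Theo beats every other option head-to-head.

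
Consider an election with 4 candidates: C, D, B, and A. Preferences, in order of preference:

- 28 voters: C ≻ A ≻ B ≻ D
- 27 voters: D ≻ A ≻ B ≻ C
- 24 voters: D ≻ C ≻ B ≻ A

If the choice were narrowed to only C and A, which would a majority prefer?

Voters preferring C to A: 52; preferring A to C: 27.
C wins the head-to-head.

C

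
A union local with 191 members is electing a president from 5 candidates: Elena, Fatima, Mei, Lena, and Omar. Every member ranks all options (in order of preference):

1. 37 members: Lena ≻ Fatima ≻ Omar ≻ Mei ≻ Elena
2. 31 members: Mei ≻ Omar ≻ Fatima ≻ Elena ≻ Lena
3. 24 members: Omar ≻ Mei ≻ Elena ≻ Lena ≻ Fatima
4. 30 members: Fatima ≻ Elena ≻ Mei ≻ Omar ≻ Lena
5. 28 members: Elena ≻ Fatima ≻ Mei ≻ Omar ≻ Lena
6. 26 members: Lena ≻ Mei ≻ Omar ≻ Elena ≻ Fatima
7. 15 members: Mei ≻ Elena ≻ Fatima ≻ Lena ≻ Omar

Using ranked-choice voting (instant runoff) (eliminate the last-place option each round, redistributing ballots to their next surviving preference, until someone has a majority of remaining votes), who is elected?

Round 1: Elena 28, Fatima 30, Mei 46, Lena 63, Omar 24. Eliminate Omar.
Round 2: Elena 28, Fatima 30, Mei 70, Lena 63. Eliminate Elena.
Round 3: Fatima 58, Mei 70, Lena 63. Eliminate Fatima.
Round 4: Mei 128, Lena 63. Mei has a majority.

Mei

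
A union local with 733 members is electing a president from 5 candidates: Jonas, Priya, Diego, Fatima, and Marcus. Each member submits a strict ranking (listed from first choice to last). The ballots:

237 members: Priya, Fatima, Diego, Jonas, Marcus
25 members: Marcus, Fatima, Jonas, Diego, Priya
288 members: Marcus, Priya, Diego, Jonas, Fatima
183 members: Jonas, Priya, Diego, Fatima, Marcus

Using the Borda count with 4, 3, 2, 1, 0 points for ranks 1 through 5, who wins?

Jonas: 237·1 + 25·2 + 288·1 + 183·4 = 1307
Priya: 237·4 + 25·0 + 288·3 + 183·3 = 2361
Diego: 237·2 + 25·1 + 288·2 + 183·2 = 1441
Fatima: 237·3 + 25·3 + 288·0 + 183·1 = 969
Marcus: 237·0 + 25·4 + 288·4 + 183·0 = 1252
Priya has the highest Borda score (2361).

Priya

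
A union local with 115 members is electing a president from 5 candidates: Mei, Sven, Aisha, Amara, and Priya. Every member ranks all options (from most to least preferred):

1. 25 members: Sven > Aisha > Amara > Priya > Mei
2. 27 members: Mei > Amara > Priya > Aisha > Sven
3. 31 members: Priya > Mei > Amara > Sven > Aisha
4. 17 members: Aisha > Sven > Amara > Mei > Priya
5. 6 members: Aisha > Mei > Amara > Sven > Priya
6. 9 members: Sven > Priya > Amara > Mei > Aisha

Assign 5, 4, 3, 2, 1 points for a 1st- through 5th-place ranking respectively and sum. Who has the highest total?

Mei: 25·1 + 27·5 + 31·4 + 17·2 + 6·4 + 9·2 = 360
Sven: 25·5 + 27·1 + 31·2 + 17·4 + 6·2 + 9·5 = 339
Aisha: 25·4 + 27·2 + 31·1 + 17·5 + 6·5 + 9·1 = 309
Amara: 25·3 + 27·4 + 31·3 + 17·3 + 6·3 + 9·3 = 372
Priya: 25·2 + 27·3 + 31·5 + 17·1 + 6·1 + 9·4 = 345
Amara has the highest Borda score (372).

Amara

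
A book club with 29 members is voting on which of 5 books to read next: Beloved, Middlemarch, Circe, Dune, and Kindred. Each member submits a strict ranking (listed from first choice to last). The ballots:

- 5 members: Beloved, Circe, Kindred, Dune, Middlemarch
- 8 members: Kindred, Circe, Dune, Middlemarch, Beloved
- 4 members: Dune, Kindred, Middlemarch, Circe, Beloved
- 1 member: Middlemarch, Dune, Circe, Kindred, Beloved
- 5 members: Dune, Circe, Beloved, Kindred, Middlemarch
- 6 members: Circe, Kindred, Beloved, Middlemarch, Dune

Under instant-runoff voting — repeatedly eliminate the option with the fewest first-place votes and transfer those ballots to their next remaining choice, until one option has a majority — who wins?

Circe

Round 1: Beloved 5, Middlemarch 1, Circe 6, Dune 9, Kindred 8. Eliminate Middlemarch.
Round 2: Beloved 5, Circe 6, Dune 10, Kindred 8. Eliminate Beloved.
Round 3: Circe 11, Dune 10, Kindred 8. Eliminate Kindred.
Round 4: Circe 19, Dune 10. Circe has a majority.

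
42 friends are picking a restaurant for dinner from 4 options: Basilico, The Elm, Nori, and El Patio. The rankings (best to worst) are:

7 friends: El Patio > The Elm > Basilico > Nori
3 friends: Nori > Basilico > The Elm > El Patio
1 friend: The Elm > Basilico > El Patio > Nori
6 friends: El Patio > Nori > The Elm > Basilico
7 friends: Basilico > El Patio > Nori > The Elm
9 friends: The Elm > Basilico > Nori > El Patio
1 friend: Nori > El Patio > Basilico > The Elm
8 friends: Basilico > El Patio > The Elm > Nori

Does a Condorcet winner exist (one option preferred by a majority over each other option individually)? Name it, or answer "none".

Checking pairwise contests:
The Elm beats Basilico 23–19.
El Patio beats The Elm 29–13.
Basilico beats Nori 32–10.
Basilico beats El Patio 28–14.
Every option loses at least one head-to-head, so there is no Condorcet winner.

none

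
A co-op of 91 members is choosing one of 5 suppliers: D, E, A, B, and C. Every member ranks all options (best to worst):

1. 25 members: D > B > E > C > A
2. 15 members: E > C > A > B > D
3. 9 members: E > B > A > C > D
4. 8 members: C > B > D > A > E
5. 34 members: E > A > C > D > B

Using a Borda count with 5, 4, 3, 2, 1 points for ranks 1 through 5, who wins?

D: 25·5 + 15·1 + 9·1 + 8·3 + 34·2 = 241
E: 25·3 + 15·5 + 9·5 + 8·1 + 34·5 = 373
A: 25·1 + 15·3 + 9·3 + 8·2 + 34·4 = 249
B: 25·4 + 15·2 + 9·4 + 8·4 + 34·1 = 232
C: 25·2 + 15·4 + 9·2 + 8·5 + 34·3 = 270
E has the highest Borda score (373).

E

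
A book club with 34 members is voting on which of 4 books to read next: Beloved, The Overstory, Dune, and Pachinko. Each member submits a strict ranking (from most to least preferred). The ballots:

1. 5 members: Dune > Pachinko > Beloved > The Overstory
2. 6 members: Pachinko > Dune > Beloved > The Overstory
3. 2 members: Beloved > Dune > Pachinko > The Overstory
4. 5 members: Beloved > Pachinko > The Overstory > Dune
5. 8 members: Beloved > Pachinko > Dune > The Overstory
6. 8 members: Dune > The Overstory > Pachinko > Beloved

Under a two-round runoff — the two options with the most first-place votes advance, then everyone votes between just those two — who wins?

Round 1 first-place votes: Beloved 15, The Overstory 0, Dune 13, Pachinko 6.
Beloved and Dune advance.
Runoff: Beloved is preferred to Dune by 15 voters; Dune by 19.
Dune wins the runoff.

Dune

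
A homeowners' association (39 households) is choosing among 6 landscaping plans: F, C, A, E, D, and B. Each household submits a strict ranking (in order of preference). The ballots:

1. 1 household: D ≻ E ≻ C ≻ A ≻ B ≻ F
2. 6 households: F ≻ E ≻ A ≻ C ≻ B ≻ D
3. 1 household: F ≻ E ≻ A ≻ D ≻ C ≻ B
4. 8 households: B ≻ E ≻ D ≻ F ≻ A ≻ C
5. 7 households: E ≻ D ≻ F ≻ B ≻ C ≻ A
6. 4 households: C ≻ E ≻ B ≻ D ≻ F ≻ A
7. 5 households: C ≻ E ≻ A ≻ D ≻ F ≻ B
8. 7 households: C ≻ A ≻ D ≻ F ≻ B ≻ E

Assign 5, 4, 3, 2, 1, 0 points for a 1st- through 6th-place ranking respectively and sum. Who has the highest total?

F: 1·0 + 6·5 + 1·5 + 8·2 + 7·3 + 4·1 + 5·1 + 7·2 = 95
C: 1·3 + 6·2 + 1·1 + 8·0 + 7·1 + 4·5 + 5·5 + 7·5 = 103
A: 1·2 + 6·3 + 1·3 + 8·1 + 7·0 + 4·0 + 5·3 + 7·4 = 74
E: 1·4 + 6·4 + 1·4 + 8·4 + 7·5 + 4·4 + 5·4 + 7·0 = 135
D: 1·5 + 6·0 + 1·2 + 8·3 + 7·4 + 4·2 + 5·2 + 7·3 = 98
B: 1·1 + 6·1 + 1·0 + 8·5 + 7·2 + 4·3 + 5·0 + 7·1 = 80
E has the highest Borda score (135).

E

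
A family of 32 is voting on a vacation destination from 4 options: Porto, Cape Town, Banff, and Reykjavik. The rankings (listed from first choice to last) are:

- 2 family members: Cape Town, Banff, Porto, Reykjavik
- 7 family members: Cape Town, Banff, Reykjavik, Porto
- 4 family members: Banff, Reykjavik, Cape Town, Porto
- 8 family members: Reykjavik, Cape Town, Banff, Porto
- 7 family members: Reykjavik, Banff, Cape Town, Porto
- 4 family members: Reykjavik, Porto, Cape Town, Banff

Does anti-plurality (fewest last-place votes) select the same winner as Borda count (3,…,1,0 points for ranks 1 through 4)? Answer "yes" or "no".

no

Anti-plurality — last-place votes: Porto 26, Cape Town 0, Banff 4, Reykjavik 2. Winner: Cape Town.
Borda — scores: Porto 10, Cape Town 58, Banff 52, Reykjavik 72. Winner: Reykjavik.
The two methods disagree.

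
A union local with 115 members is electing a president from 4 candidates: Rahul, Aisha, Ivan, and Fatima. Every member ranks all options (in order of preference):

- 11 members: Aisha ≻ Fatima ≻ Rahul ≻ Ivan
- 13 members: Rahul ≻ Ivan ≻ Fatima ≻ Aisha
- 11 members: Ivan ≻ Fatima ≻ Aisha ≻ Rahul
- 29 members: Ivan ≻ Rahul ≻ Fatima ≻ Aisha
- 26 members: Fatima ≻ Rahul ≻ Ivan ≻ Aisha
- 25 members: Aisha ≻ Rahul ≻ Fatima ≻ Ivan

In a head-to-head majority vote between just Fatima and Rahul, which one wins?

Rahul

Voters preferring Fatima to Rahul: 48; preferring Rahul to Fatima: 67.
Rahul wins the head-to-head.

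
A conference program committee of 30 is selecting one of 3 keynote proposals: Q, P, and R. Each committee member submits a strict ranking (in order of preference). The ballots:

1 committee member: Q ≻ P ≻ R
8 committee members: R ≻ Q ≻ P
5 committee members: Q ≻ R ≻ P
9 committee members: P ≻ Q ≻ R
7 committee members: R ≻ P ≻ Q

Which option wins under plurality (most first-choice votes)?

First-place votes: Q 6, P 9, R 15.
R has the most first-place votes.

R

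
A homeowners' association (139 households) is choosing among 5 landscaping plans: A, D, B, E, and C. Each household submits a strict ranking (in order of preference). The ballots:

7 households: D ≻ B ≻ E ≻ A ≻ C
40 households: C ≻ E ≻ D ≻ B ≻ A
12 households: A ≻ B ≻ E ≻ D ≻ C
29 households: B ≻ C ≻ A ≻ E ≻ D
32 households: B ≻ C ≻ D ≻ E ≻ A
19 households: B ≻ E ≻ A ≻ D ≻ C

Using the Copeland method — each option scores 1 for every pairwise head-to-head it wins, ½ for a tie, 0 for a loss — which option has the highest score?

A: loses to D, B, E, and C → score 0.
D: beats A; loses to B, E, and C → score 1.
B: beats A, D, E, and C → score 4.
E: beats A and D; loses to B and C → score 2.
C: beats A, D, and E; loses to B → score 3.
B has the best pairwise record.

B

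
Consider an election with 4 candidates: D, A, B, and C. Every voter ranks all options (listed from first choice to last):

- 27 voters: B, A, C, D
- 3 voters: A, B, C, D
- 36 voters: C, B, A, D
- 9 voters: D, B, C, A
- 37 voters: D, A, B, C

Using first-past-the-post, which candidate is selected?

D

First-place votes: D 46, A 3, B 27, C 36.
D has the most first-place votes.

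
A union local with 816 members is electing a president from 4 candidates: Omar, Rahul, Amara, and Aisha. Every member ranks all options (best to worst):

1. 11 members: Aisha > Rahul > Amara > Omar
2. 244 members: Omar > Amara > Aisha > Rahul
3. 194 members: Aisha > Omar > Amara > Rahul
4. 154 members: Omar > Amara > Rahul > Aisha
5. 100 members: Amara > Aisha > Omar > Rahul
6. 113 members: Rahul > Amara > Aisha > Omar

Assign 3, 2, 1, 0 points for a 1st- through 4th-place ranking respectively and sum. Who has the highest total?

Omar: 11·0 + 244·3 + 194·2 + 154·3 + 100·1 + 113·0 = 1682
Rahul: 11·2 + 244·0 + 194·0 + 154·1 + 100·0 + 113·3 = 515
Amara: 11·1 + 244·2 + 194·1 + 154·2 + 100·3 + 113·2 = 1527
Aisha: 11·3 + 244·1 + 194·3 + 154·0 + 100·2 + 113·1 = 1172
Omar has the highest Borda score (1682).

Omar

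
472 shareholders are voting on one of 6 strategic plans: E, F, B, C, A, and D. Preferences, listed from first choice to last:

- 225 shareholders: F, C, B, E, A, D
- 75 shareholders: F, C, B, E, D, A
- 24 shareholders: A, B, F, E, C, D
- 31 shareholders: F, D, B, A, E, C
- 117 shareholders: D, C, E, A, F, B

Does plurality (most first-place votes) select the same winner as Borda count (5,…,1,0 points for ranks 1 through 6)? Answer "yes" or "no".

yes

Plurality — first-place votes: E 0, F 331, B 0, C 0, A 24, D 117. Winner: F.
Borda — scores: E 1030, F 1844, B 1089, C 1692, A 641, D 784. Winner: F.
The two methods agree.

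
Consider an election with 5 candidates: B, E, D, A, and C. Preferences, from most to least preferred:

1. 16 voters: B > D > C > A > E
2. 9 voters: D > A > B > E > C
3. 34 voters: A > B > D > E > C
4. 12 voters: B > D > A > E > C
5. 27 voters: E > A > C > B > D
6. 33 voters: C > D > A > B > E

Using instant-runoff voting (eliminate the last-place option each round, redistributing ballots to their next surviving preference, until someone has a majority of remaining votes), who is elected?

A

Round 1: B 28, E 27, D 9, A 34, C 33. Eliminate D.
Round 2: B 28, E 27, A 43, C 33. Eliminate E.
Round 3: B 28, A 70, C 33. A has a majority.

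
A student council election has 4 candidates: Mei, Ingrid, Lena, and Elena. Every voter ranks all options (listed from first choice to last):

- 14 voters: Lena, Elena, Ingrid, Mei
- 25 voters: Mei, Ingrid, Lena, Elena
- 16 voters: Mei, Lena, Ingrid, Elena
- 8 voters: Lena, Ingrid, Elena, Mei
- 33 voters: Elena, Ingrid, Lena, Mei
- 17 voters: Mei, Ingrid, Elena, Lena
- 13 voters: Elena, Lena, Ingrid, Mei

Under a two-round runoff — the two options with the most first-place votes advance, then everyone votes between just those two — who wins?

Elena

Round 1 first-place votes: Mei 58, Ingrid 0, Lena 22, Elena 46.
Mei and Elena advance.
Runoff: Mei is preferred to Elena by 58 voters; Elena by 68.
Elena wins the runoff.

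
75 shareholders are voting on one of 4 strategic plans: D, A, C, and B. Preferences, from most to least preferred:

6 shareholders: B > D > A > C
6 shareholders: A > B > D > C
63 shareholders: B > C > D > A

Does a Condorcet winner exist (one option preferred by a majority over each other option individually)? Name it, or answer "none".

B vs D: 75–0 for B.
B vs A: 69–6 for B.
B vs C: 75–0 for B.
B beats every other option head-to-head.

B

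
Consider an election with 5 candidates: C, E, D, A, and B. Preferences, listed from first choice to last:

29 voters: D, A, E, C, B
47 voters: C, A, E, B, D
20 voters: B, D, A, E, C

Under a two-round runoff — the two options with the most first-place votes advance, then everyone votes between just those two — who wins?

Round 1 first-place votes: C 47, E 0, D 29, A 0, B 20.
C and D advance.
Runoff: C is preferred to D by 47 voters; D by 49.
D wins the runoff.

D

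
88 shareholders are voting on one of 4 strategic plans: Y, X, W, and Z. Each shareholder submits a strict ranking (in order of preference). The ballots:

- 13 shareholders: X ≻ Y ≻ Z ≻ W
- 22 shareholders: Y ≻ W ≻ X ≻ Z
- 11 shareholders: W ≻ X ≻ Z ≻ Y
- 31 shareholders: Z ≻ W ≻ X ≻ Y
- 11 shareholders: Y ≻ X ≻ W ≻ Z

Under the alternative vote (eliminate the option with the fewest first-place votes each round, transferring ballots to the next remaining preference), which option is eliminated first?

W

Round 1: Y 33, X 13, W 11, Z 31. Eliminate W.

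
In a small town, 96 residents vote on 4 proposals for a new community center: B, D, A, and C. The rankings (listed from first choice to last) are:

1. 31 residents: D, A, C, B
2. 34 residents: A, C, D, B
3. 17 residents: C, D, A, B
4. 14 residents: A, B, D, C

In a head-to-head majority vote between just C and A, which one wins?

A

Voters preferring C to A: 17; preferring A to C: 79.
A wins the head-to-head.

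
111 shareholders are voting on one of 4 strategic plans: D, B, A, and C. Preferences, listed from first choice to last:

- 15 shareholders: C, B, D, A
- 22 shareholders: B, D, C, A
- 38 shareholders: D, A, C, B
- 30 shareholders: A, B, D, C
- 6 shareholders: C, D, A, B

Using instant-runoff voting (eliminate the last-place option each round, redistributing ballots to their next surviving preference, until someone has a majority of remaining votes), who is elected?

B

Round 1: D 38, B 22, A 30, C 21. Eliminate C.
Round 2: D 44, B 37, A 30. Eliminate A.
Round 3: D 44, B 67. B has a majority.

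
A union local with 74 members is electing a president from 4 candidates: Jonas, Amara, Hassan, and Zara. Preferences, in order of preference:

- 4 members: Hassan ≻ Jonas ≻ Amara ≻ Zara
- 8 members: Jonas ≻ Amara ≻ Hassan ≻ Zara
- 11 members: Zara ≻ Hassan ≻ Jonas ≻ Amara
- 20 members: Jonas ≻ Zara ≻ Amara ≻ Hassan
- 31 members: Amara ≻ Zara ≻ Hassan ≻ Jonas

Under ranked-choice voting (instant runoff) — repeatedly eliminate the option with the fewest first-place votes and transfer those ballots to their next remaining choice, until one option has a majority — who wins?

Round 1: Jonas 28, Amara 31, Hassan 4, Zara 11. Eliminate Hassan.
Round 2: Jonas 32, Amara 31, Zara 11. Eliminate Zara.
Round 3: Jonas 43, Amara 31. Jonas has a majority.

Jonas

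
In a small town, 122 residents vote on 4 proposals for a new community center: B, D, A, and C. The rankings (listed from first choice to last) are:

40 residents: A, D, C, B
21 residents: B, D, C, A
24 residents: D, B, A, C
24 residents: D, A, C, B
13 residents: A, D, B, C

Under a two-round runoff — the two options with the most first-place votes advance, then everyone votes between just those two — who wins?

Round 1 first-place votes: B 21, D 48, A 53, C 0.
A and D advance.
Runoff: A is preferred to D by 53 voters; D by 69.
D wins the runoff.

D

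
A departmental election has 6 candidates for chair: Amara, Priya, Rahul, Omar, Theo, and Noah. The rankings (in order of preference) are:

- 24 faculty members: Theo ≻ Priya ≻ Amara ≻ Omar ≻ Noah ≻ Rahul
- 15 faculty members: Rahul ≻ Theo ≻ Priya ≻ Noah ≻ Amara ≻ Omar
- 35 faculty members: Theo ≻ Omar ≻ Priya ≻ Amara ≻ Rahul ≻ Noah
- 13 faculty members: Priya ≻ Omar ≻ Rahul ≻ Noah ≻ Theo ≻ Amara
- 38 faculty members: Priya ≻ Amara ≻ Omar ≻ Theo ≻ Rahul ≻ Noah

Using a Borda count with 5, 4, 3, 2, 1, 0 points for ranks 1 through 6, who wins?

Amara: 24·3 + 15·1 + 35·2 + 13·0 + 38·4 = 309
Priya: 24·4 + 15·3 + 35·3 + 13·5 + 38·5 = 501
Rahul: 24·0 + 15·5 + 35·1 + 13·3 + 38·1 = 187
Omar: 24·2 + 15·0 + 35·4 + 13·4 + 38·3 = 354
Theo: 24·5 + 15·4 + 35·5 + 13·1 + 38·2 = 444
Noah: 24·1 + 15·2 + 35·0 + 13·2 + 38·0 = 80
Priya has the highest Borda score (501).

Priya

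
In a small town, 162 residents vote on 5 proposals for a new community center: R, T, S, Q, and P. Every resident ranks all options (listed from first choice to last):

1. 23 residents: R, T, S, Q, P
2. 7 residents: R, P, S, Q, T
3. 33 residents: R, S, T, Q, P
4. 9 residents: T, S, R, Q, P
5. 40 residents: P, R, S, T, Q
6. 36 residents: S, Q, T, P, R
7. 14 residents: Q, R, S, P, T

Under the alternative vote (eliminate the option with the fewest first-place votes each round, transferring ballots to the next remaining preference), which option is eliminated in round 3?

Round 1: R 63, T 9, S 36, Q 14, P 40. Eliminate T.
Round 2: R 63, S 45, Q 14, P 40. Eliminate Q.
Round 3: R 77, S 45, P 40. Eliminate P.

P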